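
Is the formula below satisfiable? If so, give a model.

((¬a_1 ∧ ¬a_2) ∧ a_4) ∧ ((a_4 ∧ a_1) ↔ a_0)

a_0: False, a_1: False, a_2: False, a_4: True

  (¬a_1 ∧ ¬a_2) ∧ a_4 = True
    ¬a_1 ∧ ¬a_2 = True
      ¬a_1 = True
      ¬a_2 = True
  (a_4 ∧ a_1) ↔ a_0 = True
    a_4 ∧ a_1 = False
Both conjuncts True, so the formula holds.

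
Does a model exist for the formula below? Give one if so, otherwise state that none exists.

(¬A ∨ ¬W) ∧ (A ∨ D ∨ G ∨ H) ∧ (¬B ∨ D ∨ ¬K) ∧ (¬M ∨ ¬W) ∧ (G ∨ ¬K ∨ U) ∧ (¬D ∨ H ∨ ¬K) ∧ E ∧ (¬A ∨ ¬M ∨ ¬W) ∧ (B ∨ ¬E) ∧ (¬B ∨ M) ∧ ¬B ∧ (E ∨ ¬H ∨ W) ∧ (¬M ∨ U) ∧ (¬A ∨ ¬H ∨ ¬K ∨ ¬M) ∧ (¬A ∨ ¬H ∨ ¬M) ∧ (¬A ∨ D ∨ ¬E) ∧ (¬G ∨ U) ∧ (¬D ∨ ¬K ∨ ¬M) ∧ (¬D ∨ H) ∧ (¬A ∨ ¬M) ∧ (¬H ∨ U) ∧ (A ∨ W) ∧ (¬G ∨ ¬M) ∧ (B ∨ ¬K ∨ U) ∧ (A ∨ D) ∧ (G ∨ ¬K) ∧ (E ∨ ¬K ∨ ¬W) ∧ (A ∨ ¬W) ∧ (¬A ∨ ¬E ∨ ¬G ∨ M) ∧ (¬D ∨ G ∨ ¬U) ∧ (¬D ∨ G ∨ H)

UNSATISFIABLE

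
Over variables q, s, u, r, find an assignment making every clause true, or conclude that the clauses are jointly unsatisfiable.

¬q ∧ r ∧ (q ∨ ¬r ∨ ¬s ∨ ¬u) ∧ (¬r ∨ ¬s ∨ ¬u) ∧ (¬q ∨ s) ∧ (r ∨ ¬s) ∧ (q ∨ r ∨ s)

q=F, s=T, u=F, r=T

Unit clause (¬q) forces q = False.
Unit clause (r) forces r = True.
Set s = True.
  then (q ∨ ¬r ∨ ¬s ∨ ¬u) forces u = False.
Check each clause:
  (¬q): ¬q holds.
  (r): r holds.
  (q ∨ ¬r ∨ ¬s ∨ ¬u): ¬u holds.
  (¬r ∨ ¬s ∨ ¬u): ¬u holds.
  (¬q ∨ s): ¬q holds.
  (r ∨ ¬s): r holds.
  (q ∨ r ∨ s): r holds.
All clauses satisfied.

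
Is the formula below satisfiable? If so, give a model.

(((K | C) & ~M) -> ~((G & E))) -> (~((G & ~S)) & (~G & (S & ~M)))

E = True; M = False; G = False; S = True; K = False; C = True

  (((K | C) & ~M) -> ~((G & E))) -> (~((G & ~S)) & (~G & (S & ~M))) = True
    ((K | C) & ~M) -> ~((G & E)) = True
      (K | C) & ~M = True
        K | C = True
        ~M = True
      ~((G & E)) = True
        G & E = False
    ~((G & ~S)) & (~G & (S & ~M)) = True
      ~((G & ~S)) = True
        G & ~S = False
          ~S = False
      ~G & (S & ~M) = True
        ~G = True
        S & ~M = True
          ~M = True
The formula evaluates to True.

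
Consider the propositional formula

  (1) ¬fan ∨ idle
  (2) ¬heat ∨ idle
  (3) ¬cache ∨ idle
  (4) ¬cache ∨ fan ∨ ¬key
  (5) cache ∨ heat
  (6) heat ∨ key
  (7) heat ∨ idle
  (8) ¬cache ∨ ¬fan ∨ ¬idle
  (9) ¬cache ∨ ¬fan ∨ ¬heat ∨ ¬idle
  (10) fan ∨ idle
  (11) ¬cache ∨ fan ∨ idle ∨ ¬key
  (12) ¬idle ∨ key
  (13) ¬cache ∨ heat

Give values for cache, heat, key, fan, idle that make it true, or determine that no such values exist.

Try cache = True:
  (¬cache ∨ idle) forces idle = True.
  (¬cache ∨ ¬fan ∨ ¬idle) forces fan = False.
  (¬cache ∨ fan ∨ ¬key) forces key = False.
  clause (¬idle ∨ key) is falsified — backtrack.
So cache = False.
  then (cache ∨ heat) forces heat = True.
  then (¬heat ∨ idle) forces idle = True.
  then (¬idle ∨ key) forces key = True.
Set fan = True.
All clauses satisfied.

cache = False; heat = True; key = True; fan = True; idle = True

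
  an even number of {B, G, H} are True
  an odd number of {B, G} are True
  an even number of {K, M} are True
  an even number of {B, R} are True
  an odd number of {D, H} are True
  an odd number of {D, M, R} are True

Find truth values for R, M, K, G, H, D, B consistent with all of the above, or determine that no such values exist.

R: True, M: False, K: False, G: False, H: True, D: False, B: True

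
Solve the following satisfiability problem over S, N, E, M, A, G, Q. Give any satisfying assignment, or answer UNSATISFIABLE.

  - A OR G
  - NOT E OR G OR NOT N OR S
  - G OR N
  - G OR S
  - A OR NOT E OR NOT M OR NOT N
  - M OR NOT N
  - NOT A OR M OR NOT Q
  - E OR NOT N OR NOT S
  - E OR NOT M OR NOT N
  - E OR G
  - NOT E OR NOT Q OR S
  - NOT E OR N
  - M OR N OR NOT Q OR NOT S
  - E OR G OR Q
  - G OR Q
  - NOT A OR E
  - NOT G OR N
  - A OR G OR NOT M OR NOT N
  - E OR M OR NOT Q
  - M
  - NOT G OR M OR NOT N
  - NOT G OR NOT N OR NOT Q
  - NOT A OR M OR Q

S: True, N: True, E: True, M: True, A: True, G: True, Q: False

Unit clause (M) forces M = True.
Set S = True.
Try N = False:
  (G OR N) forces G = True.
  clause (NOT G OR N) is falsified — backtrack.
So N = True.
  then (E OR NOT N OR NOT S) forces E = True.
  then (A OR NOT E OR NOT M OR NOT N) forces A = True.
Set G = True.
  then (NOT G OR NOT N OR NOT Q) forces Q = False.
All clauses satisfied.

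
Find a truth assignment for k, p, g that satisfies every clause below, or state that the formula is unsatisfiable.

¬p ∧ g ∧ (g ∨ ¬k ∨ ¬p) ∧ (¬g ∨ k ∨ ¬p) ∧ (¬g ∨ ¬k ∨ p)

Unit clause (¬p) forces p = False.
Unit clause (g) forces g = True.
In (¬g ∨ ¬k ∨ p) only ¬k is left, so k = False.
Check each clause:
  (¬p): ¬p holds.
  (g): g holds.
  (g ∨ ¬k ∨ ¬p): g holds.
  (¬g ∨ k ∨ ¬p): ¬p holds.
  (¬g ∨ ¬k ∨ p): ¬k holds.
All clauses satisfied.

k: False; p: False; g: True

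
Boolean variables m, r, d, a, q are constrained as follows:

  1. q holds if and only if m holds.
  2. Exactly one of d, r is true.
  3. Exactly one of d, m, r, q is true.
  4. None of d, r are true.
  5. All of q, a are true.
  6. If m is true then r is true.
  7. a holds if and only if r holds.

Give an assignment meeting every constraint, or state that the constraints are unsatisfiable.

Case r = True:
  Constraint (4) is violated (r=T) — contradiction.
Case r = False:
  (2) with r=F forces d = True.
  Constraint (4) is violated (d=T) — contradiction.
Both cases fail — unsatisfiable.

UNSATISFIABLE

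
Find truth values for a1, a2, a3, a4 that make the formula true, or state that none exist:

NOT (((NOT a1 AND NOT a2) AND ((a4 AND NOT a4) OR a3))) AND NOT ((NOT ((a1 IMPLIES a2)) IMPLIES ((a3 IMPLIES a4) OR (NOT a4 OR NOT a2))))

The conjunct NOT ((NOT ((a1 IMPLIES a2)) IMPLIES ((a3 IMPLIES a4) OR (NOT a4 OR NOT a2)))) is unsatisfiable on its own:
  a2 = True: this becomes NOT ((False IMPLIES ((a3 IMPLIES a4) OR NOT a4))) = False.
  a2 = False: this becomes NOT ((NOT (NOT a1) IMPLIES True)) = False.
So the whole conjunction is unsatisfiable.

The formula is unsatisfiable.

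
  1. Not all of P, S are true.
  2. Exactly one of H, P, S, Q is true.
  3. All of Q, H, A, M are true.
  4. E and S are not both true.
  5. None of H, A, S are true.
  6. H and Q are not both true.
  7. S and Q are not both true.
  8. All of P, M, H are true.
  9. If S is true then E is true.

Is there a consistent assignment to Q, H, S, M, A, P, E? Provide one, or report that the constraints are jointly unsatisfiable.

Case H = True:
  Constraint (5) is violated (H=T) — contradiction.
Case H = False:
  Constraint (3) is violated (H=F) — contradiction.
Both cases fail — unsatisfiable.

No satisfying assignment exists.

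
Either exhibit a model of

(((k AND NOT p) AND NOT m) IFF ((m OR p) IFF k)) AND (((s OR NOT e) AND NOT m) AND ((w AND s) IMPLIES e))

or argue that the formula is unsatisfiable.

m=F; w=T; k=F; p=T; e=T; s=T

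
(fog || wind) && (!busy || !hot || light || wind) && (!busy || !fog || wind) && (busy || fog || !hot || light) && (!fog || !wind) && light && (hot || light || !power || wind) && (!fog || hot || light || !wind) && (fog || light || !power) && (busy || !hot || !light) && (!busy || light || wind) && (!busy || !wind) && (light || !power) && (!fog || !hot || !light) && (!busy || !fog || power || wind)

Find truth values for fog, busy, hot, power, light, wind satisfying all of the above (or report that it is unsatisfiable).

Unit clause (light) forces light = True.
Set fog = False.
  then (fog || wind) forces wind = True.
  then (!busy || !wind) forces busy = False.
  then (busy || !hot || !light) forces hot = False.
Set power = False.
All clauses satisfied.

fog = False, busy = False, hot = False, power = False, light = True, wind = True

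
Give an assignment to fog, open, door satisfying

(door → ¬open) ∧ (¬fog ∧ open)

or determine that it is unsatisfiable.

fog = False, open = True, door = False

  door → ¬open = True
    ¬open = False
  ¬fog ∧ open = True
    ¬fog = True
Both conjuncts True, so the formula holds.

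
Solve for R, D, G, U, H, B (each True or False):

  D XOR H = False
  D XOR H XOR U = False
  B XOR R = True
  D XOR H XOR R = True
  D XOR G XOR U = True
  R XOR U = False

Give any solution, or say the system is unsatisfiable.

No satisfying assignment exists.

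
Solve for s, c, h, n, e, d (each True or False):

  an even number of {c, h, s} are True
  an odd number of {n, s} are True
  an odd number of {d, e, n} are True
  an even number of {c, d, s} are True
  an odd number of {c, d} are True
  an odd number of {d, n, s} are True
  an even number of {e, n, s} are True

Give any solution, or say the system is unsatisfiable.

s = True, c = True, h = False, n = False, e = True, d = False

{c, h, s}: 2 true → even ✓
{n, s}: 1 true → odd ✓
{d, e, n}: 1 true → odd ✓
{c, d, s}: 2 true → even ✓
{c, d}: 1 true → odd ✓
{d, n, s}: 1 true → odd ✓
{e, n, s}: 2 true → even ✓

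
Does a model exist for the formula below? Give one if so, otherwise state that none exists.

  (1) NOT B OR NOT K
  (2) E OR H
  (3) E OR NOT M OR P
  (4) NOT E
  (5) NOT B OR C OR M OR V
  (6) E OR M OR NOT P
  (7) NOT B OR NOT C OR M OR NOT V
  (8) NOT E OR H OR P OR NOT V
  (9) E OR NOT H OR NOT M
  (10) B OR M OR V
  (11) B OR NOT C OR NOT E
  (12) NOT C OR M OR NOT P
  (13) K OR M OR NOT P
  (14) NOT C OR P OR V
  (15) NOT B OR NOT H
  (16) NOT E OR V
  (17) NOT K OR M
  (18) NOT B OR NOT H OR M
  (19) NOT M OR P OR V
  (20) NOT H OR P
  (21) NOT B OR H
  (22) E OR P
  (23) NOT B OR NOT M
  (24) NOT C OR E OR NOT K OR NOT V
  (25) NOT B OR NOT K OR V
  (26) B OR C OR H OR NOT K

UNSATISFIABLE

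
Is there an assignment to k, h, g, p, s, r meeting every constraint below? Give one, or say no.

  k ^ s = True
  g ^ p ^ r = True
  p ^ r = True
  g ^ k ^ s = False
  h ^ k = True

Adding constraints 1, 2, 3, 4 mod 2: every variable appears an even number of times on the left, so the left side is 0.
But the right sides sum to 1 (mod 2). 0 ≠ 1 — the system is inconsistent.

The formula is unsatisfiable.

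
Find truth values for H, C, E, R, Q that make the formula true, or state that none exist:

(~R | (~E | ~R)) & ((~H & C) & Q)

H: False; C: True; E: False; R: True; Q: True

  ~R | (~E | ~R) = True
    ~R = False
    ~E | ~R = True
      ~E = True
      ~R = False
  (~H & C) & Q = True
    ~H & C = True
      ~H = True
Both conjuncts True, so the formula holds.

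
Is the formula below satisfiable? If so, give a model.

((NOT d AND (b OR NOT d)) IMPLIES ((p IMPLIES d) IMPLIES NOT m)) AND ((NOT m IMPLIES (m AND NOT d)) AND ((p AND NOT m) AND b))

The formula is unsatisfiable.

Case m = True: the conjunct NOT m is False.
Case m = False: the conjunct NOT m IMPLIES (m AND NOT d) becomes NOT False IMPLIES (False AND NOT d) = False.
Both cases fail — unsatisfiable.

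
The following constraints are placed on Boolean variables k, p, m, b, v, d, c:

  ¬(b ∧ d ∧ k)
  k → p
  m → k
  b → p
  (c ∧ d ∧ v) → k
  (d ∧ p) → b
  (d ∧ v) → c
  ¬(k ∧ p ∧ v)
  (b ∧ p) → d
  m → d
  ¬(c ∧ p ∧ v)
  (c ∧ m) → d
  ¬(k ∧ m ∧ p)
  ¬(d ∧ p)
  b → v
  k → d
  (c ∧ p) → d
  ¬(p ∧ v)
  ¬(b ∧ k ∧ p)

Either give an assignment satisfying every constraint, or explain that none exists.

k: False; p: False; m: False; b: False; v: False; d: True; c: True

Set k = False.
  then (k ∨ ¬m) forces m = False.
Set p = False.
  then (¬b ∨ p) forces b = False.
Set v = False.
Set d = True.
Set c = True.
All clauses satisfied.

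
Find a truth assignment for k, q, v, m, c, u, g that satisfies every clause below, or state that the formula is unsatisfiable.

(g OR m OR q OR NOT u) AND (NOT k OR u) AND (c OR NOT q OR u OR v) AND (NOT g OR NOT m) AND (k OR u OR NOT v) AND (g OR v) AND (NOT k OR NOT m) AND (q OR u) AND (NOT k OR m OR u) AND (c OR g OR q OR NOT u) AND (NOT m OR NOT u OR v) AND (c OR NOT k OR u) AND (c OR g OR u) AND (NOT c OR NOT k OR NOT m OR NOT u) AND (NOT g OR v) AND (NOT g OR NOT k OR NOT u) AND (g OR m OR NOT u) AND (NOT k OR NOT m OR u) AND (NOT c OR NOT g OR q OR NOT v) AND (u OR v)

k = False; q = True; v = True; m = True; c = False; u = True; g = False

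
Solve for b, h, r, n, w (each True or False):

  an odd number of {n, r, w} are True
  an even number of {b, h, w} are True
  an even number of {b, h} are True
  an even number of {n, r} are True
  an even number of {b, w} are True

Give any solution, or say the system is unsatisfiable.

Adding constraints 1, 2, 3, 4 mod 2: every variable appears an even number of times on the left, so the left side is 0.
But the right sides sum to 1 (mod 2). 0 ≠ 1 — the system is inconsistent.

Unsatisfiable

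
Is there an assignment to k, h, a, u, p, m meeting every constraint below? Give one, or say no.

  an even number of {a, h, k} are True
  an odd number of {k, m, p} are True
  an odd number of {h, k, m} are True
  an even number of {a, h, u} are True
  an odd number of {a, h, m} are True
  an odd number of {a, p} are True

k = True, h = False, a = True, u = True, p = False, m = False

{a, h, k}: 2 true → even ✓
{k, m, p}: 1 true → odd ✓
{h, k, m}: 1 true → odd ✓
{a, h, u}: 2 true → even ✓
{a, h, m}: 1 true → odd ✓
{a, p}: 1 true → odd ✓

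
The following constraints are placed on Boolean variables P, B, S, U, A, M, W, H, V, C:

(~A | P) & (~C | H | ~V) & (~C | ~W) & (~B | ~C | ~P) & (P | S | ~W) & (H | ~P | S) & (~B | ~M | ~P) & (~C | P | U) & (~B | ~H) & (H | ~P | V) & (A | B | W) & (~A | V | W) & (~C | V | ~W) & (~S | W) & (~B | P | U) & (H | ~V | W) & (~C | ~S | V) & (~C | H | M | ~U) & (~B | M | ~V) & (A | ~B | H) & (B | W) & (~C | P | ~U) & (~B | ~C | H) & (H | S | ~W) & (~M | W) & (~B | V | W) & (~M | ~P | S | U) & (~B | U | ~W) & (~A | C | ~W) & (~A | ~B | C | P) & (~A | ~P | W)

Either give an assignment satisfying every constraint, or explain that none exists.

P=T, B=F, S=T, U=F, A=F, M=F, W=T, H=F, V=T, C=F

Set P = True.
Set B = False.
  then (B | W) forces W = True.
  then (~C | ~W) forces C = False.
  then (~A | C | ~W) forces A = False.
Set S = True.
Set U = False.
Set M = False.
Set H = False.
  then (H | ~P | V) forces V = True.
All clauses satisfied.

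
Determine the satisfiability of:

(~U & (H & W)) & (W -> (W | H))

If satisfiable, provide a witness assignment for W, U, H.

W=T, U=F, H=T

  ~U & (H & W) = True
    ~U = True
    H & W = True
  W -> (W | H) = True
    W | H = True
Both conjuncts True, so the formula holds.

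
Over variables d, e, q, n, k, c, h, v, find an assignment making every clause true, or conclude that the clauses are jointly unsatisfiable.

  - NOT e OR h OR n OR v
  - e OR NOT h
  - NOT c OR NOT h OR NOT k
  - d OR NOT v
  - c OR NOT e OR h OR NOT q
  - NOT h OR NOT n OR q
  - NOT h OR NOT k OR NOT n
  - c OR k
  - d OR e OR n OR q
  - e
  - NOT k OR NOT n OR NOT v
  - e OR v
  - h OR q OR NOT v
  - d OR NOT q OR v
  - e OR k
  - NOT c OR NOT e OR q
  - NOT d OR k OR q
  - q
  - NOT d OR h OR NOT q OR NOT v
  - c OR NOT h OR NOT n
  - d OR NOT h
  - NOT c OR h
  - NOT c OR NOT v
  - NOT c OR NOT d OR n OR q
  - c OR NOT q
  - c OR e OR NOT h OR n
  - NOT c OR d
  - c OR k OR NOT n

Unit clause (e) forces e = True.
Unit clause (q) forces q = True.
In (c OR NOT q) only c is left, so c = True.
In (NOT c OR d) only d is left, so d = True.
In (NOT c OR h) only h is left, so h = True.
In (NOT c OR NOT v) only NOT v is left, so v = False.
In (NOT c OR NOT h OR NOT k) only NOT k is left, so k = False.
Set n = False.
All clauses satisfied.

d = True, e = True, q = True, n = False, k = False, c = True, h = True, v = False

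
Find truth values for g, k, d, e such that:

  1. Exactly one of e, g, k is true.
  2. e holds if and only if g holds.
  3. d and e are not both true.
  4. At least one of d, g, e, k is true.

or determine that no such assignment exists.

g = False, k = True, d = True, e = False

  (1) {e, g, k}: 1 true — exactly one ✓
  (2) e=F, g=F — same ✓
  (3) d=T, e=F — not both ✓
  (4) {d, g, e, k}: 2 true — at least one ✓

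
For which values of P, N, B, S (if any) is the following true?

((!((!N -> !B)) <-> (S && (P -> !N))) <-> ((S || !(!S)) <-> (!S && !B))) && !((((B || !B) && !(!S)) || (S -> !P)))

The formula is unsatisfiable.

The conjunct !((((B || !B) && !(!S)) || (S -> !P))) is unsatisfiable on its own:
  P=F, B=F, S=F: evaluates to False.
  P=F, B=F, S=T: evaluates to False.
  P=F, B=T, S=F: evaluates to False.
  P=F, B=T, S=T: evaluates to False.
  P=T, B=F, S=F: evaluates to False.
  P=T, B=F, S=T: evaluates to False.
  P=T, B=T, S=F: evaluates to False.
  P=T, B=T, S=T: evaluates to False.
So the whole conjunction is unsatisfiable.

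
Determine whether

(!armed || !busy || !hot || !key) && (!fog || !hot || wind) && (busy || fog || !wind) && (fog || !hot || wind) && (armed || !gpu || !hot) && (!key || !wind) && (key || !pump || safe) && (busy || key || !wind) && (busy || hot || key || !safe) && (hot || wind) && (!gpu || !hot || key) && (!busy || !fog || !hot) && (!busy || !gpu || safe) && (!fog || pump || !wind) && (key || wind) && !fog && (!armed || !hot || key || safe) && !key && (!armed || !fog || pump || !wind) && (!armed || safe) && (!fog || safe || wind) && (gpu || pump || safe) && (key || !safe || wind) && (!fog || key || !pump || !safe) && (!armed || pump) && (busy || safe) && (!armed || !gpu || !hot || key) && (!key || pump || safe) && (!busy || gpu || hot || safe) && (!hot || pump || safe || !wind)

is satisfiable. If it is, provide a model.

armed: False, safe: True, busy: True, wind: True, fog: False, pump: False, key: False, gpu: False, hot: True

Unit clause (!fog) forces fog = False.
Unit clause (!key) forces key = False.
In (key || wind) only wind is left, so wind = True.
In (busy || fog || !wind) only busy is left, so busy = True.
Set armed = False.
Try safe = False:
  (key || !pump || safe) forces pump = False.
  (!busy || !gpu || safe) forces gpu = False.
  clause (gpu || pump || safe) is falsified — backtrack.
So safe = True.
Set pump = False.
Set gpu = False.
Set hot = True.
All clauses satisfied.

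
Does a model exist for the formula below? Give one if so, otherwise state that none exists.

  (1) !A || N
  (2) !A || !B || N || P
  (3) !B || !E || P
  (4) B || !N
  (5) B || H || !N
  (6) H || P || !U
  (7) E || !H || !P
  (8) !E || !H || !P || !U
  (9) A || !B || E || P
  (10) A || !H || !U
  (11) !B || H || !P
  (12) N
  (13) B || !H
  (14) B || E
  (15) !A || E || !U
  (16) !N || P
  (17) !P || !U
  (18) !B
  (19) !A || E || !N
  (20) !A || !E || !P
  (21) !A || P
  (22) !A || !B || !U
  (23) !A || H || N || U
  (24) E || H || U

Case N = True:
  (B || !N) forces B = True.
  Clause (!B) is falsified — contradiction.
Case N = False:
  Clause (N) is falsified — contradiction.
Both cases fail, so the formula is unsatisfiable.

UNSATISFIABLE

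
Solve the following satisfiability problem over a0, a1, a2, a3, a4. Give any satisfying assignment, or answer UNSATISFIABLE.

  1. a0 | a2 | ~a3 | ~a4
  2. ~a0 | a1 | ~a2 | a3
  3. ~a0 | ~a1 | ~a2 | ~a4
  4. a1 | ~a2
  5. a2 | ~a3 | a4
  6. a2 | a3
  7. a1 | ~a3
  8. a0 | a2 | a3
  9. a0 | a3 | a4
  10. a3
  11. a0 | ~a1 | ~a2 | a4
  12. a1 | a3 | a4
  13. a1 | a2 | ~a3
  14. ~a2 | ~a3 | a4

Unit clause (a3) forces a3 = True.
In (a1 | ~a3) only a1 is left, so a1 = True.
Set a0 = False.
Try a2 = False:
  (a0 | a2 | ~a3 | ~a4) forces a4 = False.
  clause (a2 | ~a3 | a4) is falsified — backtrack.
So a2 = True.
  then (a0 | ~a1 | ~a2 | a4) forces a4 = True.
All clauses satisfied.

a0=F; a1=T; a2=T; a3=T; a4=T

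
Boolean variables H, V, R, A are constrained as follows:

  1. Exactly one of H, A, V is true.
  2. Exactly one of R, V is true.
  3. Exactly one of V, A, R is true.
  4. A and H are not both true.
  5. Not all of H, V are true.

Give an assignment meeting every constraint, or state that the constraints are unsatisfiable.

H = False, V = True, R = False, A = False

  (1) {H, A, V}: 1 true — exactly one ✓
  (2) {R, V}: 1 true — exactly one ✓
  (3) {V, A, R}: 1 true — exactly one ✓
  (4) A=F, H=F — not both ✓
  (5) {H, V}: 1/2 true — not all ✓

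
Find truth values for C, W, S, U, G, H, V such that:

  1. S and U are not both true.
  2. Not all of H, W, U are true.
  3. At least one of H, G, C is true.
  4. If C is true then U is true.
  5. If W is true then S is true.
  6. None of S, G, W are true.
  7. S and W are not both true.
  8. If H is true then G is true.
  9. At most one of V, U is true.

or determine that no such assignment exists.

C=T; W=F; S=F; U=T; G=F; H=F; V=F

  (1) S=F, U=T — not both ✓
  (2) {H, W, U}: 1/3 true — not all ✓
  (3) {H, G, C}: 1 true — at least one ✓
  (4) C=T ⇒ U: T ✓
  (5) W=F ⇒ S: vacuous ✓
  (6) {S, G, W}: 0 true — none ✓
  (7) S=F, W=F — not both ✓
  (8) H=F ⇒ G: vacuous ✓
  (9) {V, U}: 1 true — at most one ✓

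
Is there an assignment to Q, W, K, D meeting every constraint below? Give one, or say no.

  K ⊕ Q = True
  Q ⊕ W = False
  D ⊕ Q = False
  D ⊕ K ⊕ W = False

Q = True, W = True, K = False, D = True

K ⊕ Q = F ⊕ T = True ✓
Q ⊕ W = T ⊕ T = False ✓
D ⊕ Q = T ⊕ T = False ✓
D ⊕ K ⊕ W = T ⊕ F ⊕ T = False ✓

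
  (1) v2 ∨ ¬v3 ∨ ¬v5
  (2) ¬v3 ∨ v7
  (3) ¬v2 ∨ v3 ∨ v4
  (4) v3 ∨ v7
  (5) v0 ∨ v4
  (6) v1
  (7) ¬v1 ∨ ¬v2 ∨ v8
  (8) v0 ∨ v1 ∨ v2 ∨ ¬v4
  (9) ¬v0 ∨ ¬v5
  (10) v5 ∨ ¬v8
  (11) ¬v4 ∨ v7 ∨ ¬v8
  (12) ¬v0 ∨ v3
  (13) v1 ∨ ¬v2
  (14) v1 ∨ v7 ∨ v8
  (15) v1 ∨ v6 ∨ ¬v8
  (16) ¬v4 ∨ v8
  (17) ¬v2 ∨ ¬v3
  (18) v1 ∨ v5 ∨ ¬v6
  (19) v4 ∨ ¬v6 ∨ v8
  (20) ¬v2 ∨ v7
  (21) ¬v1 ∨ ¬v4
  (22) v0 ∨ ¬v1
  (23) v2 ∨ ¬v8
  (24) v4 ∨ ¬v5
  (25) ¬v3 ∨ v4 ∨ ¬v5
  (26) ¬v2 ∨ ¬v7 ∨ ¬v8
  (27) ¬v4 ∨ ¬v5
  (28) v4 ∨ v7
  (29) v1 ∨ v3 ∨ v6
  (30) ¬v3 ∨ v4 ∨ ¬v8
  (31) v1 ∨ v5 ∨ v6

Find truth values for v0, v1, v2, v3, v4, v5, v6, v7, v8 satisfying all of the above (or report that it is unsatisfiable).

v0: True; v1: True; v2: False; v3: True; v4: False; v5: False; v6: False; v7: True; v8: False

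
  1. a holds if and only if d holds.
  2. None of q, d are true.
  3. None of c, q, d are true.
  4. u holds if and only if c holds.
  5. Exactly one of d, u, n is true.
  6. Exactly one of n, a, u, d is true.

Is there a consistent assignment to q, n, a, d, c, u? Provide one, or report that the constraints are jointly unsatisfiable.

q = False, n = True, a = False, d = False, c = False, u = False

  (1) a=F, d=F — same ✓
  (2) {q, d}: 0 true — none ✓
  (3) {c, q, d}: 0 true — none ✓
  (4) u=F, c=F — same ✓
  (5) {d, u, n}: 1 true — exactly one ✓
  (6) {n, a, u, d}: 1 true — exactly one ✓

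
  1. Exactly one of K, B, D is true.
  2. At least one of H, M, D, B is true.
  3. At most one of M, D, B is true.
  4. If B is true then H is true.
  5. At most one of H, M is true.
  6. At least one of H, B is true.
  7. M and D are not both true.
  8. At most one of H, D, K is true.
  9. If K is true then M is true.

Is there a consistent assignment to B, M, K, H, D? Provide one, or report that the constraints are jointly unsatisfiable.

B=T, M=F, K=F, H=T, D=F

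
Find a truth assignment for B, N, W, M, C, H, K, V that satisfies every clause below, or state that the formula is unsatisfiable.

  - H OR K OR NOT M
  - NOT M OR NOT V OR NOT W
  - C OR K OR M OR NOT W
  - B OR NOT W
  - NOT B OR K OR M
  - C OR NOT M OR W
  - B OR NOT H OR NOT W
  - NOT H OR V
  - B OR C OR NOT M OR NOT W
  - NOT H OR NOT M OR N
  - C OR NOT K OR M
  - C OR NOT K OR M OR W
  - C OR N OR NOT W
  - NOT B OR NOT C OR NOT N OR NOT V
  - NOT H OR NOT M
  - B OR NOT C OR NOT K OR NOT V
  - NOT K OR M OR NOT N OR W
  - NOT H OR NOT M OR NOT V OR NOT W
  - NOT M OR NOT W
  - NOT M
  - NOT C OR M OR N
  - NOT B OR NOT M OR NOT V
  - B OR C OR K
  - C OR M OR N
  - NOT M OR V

B = False, N = True, W = False, M = False, C = True, H = False, K = False, V = True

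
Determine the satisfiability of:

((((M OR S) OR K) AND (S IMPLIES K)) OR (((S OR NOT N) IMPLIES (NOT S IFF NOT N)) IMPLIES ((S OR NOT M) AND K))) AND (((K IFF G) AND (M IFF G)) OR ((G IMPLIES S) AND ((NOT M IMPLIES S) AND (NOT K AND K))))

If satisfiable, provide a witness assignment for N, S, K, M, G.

N = True; S = False; K = True; M = True; G = True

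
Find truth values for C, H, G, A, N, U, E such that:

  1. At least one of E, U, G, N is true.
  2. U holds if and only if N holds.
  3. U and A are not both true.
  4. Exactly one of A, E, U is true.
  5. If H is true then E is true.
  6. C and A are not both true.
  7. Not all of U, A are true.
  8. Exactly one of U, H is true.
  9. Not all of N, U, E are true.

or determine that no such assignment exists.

C = True, H = False, G = False, A = False, N = True, U = True, E = False

  (1) {E, U, G, N}: 2 true — at least one ✓
  (2) U=T, N=T — same ✓
  (3) U=T, A=F — not both ✓
  (4) {A, E, U}: 1 true — exactly one ✓
  (5) H=F ⇒ E: vacuous ✓
  (6) C=T, A=F — not both ✓
  (7) {U, A}: 1/2 true — not all ✓
  (8) {U, H}: 1 true — exactly one ✓
  (9) {N, U, E}: 2/3 true — not all ✓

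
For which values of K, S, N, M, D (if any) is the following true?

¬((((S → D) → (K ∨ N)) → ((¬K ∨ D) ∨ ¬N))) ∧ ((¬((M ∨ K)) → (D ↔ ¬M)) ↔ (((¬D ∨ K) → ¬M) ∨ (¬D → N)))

K=T, S=F, N=T, M=T, D=F

  ¬((((S → D) → (K ∨ N)) → ((¬K ∨ D) ∨ ¬N))) = True
    ((S → D) → (K ∨ N)) → ((¬K ∨ D) ∨ ¬N) = False
      (S → D) → (K ∨ N) = True
        S → D = True
        K ∨ N = True
      (¬K ∨ D) ∨ ¬N = False
        ¬K ∨ D = False
          ¬K = False
        ¬N = False
  (¬((M ∨ K)) → (D ↔ ¬M)) ↔ (((¬D ∨ K) → ¬M) ∨ (¬D → N)) = True
    ¬((M ∨ K)) → (D ↔ ¬M) = True
      ¬((M ∨ K)) = False
        M ∨ K = True
      D ↔ ¬M = True
        ¬M = False
    ((¬D ∨ K) → ¬M) ∨ (¬D → N) = True
      (¬D ∨ K) → ¬M = False
        ¬D ∨ K = True
          ¬D = True
        ¬M = False
      ¬D → N = True
        ¬D = True
Both conjuncts True, so the formula holds.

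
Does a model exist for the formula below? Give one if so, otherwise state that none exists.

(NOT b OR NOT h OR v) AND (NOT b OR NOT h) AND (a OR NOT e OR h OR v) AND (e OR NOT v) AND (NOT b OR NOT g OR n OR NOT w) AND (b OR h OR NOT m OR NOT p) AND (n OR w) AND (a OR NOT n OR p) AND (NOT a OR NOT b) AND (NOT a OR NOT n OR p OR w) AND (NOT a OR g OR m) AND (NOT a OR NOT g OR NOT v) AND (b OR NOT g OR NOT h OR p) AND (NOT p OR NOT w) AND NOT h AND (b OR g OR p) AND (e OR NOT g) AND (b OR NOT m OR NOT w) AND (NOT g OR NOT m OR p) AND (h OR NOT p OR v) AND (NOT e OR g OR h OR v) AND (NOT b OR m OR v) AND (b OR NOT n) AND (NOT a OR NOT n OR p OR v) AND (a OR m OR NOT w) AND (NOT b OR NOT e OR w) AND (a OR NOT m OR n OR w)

a: True, m: False, n: False, h: False, p: False, v: False, e: True, w: True, g: True, b: False

Unit clause (NOT h) forces h = False.
Set a = True.
  then (NOT a OR NOT b) forces b = False.
  then (b OR NOT n) forces n = False.
  then (n OR w) forces w = True.
  then (NOT p OR NOT w) forces p = False.
  then (b OR g OR p) forces g = True.
  then (e OR NOT g) forces e = True.
  then (b OR NOT m OR NOT w) forces m = False.
  then (NOT a OR NOT g OR NOT v) forces v = False.
All clauses satisfied.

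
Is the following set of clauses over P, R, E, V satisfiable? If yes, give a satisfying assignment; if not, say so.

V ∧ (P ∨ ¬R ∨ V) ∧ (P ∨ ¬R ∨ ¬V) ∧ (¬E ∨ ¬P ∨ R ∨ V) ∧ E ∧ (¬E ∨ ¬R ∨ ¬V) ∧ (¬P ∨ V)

P = False; R = False; E = True; V = True

Unit clause (V) forces V = True.
Unit clause (E) forces E = True.
In (¬E ∨ ¬R ∨ ¬V) only ¬R is left, so R = False.
Set P = False.
Check each clause:
  (V): V holds.
  (P ∨ ¬R ∨ V): ¬R holds.
  (P ∨ ¬R ∨ ¬V): ¬R holds.
  (¬E ∨ ¬P ∨ R ∨ V): ¬P holds.
  (E): E holds.
  (¬E ∨ ¬R ∨ ¬V): ¬R holds.
  (¬P ∨ V): ¬P holds.
All clauses satisfied.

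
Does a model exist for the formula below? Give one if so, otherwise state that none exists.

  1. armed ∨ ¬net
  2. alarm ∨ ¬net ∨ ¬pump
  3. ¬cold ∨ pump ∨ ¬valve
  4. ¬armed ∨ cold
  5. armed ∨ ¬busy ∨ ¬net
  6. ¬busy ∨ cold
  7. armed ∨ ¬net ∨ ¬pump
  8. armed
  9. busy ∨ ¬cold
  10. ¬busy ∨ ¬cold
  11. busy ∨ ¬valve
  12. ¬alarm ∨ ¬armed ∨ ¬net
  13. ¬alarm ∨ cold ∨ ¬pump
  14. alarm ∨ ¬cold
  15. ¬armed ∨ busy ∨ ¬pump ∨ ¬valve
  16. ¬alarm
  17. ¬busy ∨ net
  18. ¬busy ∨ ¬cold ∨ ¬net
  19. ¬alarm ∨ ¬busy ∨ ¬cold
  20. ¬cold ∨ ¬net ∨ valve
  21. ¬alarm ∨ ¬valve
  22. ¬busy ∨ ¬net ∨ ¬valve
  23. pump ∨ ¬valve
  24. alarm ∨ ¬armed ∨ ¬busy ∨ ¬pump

The formula is unsatisfiable.

Case armed = True:
  (¬armed ∨ cold) forces cold = True.
  (busy ∨ ¬cold) forces busy = True.
  Clause (¬busy ∨ ¬cold) is falsified — contradiction.
Case armed = False:
  Clause (armed) is falsified — contradiction.
Both cases fail, so the formula is unsatisfiable.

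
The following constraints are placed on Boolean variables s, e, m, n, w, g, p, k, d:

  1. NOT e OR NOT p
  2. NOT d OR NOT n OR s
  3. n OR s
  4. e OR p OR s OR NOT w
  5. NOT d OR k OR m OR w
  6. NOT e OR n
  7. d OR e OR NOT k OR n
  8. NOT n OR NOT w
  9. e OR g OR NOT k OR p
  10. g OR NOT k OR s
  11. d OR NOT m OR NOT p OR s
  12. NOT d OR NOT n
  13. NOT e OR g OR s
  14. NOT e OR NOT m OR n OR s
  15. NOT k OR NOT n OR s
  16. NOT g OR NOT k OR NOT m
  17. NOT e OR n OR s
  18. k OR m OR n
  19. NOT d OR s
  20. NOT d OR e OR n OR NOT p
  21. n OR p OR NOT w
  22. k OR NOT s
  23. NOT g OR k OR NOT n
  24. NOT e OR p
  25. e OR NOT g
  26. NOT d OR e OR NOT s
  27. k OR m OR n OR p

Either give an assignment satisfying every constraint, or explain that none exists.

Set s = False.
  then (n OR s) forces n = True.
  then (NOT n OR NOT w) forces w = False.
  then (NOT d OR NOT n) forces d = False.
  then (NOT k OR NOT n OR s) forces k = False.
  then (NOT g OR k OR NOT n) forces g = False.
  then (NOT e OR g OR s) forces e = False.
Set m = True.
  then (d OR NOT m OR NOT p OR s) forces p = False.
All clauses satisfied.

s = False; e = False; m = True; n = True; w = False; g = False; p = False; k = False; d = False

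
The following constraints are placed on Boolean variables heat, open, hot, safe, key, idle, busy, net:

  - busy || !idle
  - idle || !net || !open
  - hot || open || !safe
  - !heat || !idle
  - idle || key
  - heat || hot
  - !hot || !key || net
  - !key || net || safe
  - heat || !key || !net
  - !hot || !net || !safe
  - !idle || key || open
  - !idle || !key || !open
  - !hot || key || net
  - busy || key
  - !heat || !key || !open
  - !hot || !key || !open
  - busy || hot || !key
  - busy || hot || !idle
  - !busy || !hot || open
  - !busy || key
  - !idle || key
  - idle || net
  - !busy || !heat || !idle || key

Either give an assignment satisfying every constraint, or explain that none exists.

heat = True, open = False, hot = True, safe = False, key = True, idle = False, busy = False, net = True

Set heat = True.
  then (!heat || !idle) forces idle = False.
  then (idle || key) forces key = True.
  then (!heat || !key || !open) forces open = False.
  then (idle || net) forces net = True.
Set hot = True.
  then (!hot || !net || !safe) forces safe = False.
  then (!busy || !hot || open) forces busy = False.
All clauses satisfied.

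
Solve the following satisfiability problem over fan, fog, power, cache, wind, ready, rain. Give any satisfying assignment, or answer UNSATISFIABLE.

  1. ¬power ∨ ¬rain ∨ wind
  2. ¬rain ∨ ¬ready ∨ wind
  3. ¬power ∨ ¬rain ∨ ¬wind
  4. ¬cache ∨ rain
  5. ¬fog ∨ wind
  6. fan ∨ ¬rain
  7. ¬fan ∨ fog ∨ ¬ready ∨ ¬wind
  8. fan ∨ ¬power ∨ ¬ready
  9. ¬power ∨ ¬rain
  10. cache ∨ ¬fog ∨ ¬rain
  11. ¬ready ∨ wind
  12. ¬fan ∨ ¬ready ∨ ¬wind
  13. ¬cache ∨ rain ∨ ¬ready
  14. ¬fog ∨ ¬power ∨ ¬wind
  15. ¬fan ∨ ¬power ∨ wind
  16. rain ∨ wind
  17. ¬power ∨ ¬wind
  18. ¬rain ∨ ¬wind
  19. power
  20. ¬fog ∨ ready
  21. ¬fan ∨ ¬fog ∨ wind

UNSATISFIABLE

Case power = True:
  (¬power ∨ ¬rain) forces rain = False.
  (¬cache ∨ rain) forces cache = False.
  (rain ∨ wind) forces wind = True.
  Clause (¬power ∨ ¬wind) is falsified — contradiction.
Case power = False:
  Clause (power) is falsified — contradiction.
Both cases fail, so the formula is unsatisfiable.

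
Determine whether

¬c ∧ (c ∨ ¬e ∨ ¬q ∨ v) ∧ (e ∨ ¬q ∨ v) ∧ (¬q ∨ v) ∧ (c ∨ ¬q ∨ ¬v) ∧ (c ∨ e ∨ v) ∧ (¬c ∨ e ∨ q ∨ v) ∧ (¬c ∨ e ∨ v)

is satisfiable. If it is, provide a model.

Unit clause (¬c) forces c = False.
Set v = False.
  then (¬q ∨ v) forces q = False.
  then (c ∨ e ∨ v) forces e = True.
All clauses satisfied.

c = False; v = False; q = False; e = True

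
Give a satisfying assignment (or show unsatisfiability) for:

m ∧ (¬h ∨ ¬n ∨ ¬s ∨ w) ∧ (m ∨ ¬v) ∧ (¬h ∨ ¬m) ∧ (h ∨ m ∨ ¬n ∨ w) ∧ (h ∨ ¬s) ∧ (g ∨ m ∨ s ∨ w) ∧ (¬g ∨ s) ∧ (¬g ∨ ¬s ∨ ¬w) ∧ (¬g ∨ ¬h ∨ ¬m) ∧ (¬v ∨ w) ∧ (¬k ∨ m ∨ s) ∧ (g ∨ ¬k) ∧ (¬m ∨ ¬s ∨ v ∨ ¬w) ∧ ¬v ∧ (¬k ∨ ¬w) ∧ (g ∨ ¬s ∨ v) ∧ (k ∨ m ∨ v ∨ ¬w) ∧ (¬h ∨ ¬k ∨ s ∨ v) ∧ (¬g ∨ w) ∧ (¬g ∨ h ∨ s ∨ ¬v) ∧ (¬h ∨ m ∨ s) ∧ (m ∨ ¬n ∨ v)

Unit clause (m) forces m = True.
In (¬h ∨ ¬m) only ¬h is left, so h = False.
In (h ∨ ¬s) only ¬s is left, so s = False.
In (¬g ∨ s) only ¬g is left, so g = False.
In (g ∨ ¬k) only ¬k is left, so k = False.
Unit clause (¬v) forces v = False.
Set n = True.
Set w = True.
All clauses satisfied.

m = True, k = False, g = False, h = False, s = False, n = True, w = True, v = False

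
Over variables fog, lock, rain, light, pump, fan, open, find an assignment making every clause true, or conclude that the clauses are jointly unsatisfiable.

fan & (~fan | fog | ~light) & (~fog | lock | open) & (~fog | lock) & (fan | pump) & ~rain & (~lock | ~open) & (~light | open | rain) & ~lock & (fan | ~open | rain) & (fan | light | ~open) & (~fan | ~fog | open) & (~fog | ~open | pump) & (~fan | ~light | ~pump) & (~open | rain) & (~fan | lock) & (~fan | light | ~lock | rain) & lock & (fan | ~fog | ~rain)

Unsatisfiable

Case lock = True:
  Clause (~lock) is falsified — contradiction.
Case lock = False:
  Clause (lock) is falsified — contradiction.
Both cases fail, so the formula is unsatisfiable.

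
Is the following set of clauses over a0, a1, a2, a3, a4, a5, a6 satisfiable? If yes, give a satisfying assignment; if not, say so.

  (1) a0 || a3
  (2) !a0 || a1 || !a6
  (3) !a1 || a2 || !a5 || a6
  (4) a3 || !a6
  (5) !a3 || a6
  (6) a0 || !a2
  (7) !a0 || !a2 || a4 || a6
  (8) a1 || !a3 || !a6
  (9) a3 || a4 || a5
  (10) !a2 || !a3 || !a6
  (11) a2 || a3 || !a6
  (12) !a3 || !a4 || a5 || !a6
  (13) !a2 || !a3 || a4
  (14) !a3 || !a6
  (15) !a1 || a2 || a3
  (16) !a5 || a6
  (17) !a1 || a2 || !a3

Try a0 = False:
  (a0 || a3) forces a3 = True.
  (!a3 || a6) forces a6 = True.
  clause (!a3 || !a6) is falsified — backtrack.
So a0 = True.
Set a1 = False.
  then (!a0 || a1 || !a6) forces a6 = False.
  then (!a3 || a6) forces a3 = False.
  then (!a5 || a6) forces a5 = False.
  then (a3 || a4 || a5) forces a4 = True.
Set a2 = True.
All clauses satisfied.

a0 = True, a1 = False, a2 = True, a3 = False, a4 = True, a5 = False, a6 = False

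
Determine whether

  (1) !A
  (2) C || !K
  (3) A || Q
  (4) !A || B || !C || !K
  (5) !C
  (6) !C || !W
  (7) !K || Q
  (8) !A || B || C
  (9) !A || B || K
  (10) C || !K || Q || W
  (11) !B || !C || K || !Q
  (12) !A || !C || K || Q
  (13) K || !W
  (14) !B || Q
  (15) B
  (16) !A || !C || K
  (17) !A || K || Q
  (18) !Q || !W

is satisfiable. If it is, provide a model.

Unit clause (!A) forces A = False.
In (A || Q) only Q is left, so Q = True.
Unit clause (!C) forces C = False.
Unit clause (B) forces B = True.
In (!Q || !W) only !W is left, so W = False.
In (C || !K) only !K is left, so K = False.
All clauses satisfied.

B: True, A: False, C: False, Q: True, W: False, K: False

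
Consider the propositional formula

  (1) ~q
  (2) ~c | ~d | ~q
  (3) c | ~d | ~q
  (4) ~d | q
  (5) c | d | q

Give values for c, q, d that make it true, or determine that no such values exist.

c: True; q: False; d: False

Unit clause (~q) forces q = False.
In (~d | q) only ~d is left, so d = False.
In (c | d | q) only c is left, so c = True.
All clauses satisfied.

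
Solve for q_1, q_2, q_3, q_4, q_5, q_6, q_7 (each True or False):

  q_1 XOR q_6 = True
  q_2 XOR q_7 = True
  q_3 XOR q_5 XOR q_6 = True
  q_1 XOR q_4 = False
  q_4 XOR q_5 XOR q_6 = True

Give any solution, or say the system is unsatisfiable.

q_1=T, q_2=F, q_3=T, q_4=T, q_5=F, q_6=F, q_7=T

q_1 XOR q_6 = T XOR F = True ✓
q_2 XOR q_7 = F XOR T = True ✓
q_3 XOR q_5 XOR q_6 = T XOR F XOR F = True ✓
q_1 XOR q_4 = T XOR T = False ✓
q_4 XOR q_5 XOR q_6 = T XOR F XOR F = True ✓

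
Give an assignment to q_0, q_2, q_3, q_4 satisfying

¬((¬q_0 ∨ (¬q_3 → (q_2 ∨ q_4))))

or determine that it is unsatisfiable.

q_0=T, q_2=F, q_3=F, q_4=F

  ¬((¬q_0 ∨ (¬q_3 → (q_2 ∨ q_4)))) = True
    ¬q_0 ∨ (¬q_3 → (q_2 ∨ q_4)) = False
      ¬q_0 = False
      ¬q_3 → (q_2 ∨ q_4) = False
        ¬q_3 = True
        q_2 ∨ q_4 = False
The formula evaluates to True.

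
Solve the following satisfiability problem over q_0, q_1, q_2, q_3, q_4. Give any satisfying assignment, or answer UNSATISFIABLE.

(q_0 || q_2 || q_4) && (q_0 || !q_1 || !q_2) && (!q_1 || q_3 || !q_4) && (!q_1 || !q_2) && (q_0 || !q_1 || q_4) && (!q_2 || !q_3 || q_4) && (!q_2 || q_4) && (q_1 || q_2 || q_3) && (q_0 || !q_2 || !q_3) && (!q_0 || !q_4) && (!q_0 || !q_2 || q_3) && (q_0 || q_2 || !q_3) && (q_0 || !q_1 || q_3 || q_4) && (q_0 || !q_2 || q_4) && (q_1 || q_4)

Set q_0 = False.
Try q_1 = True:
  (q_0 || !q_1 || !q_2) forces q_2 = False.
  (q_0 || q_2 || q_4) forces q_4 = True.
  (!q_1 || q_3 || !q_4) forces q_3 = True.
  clause (q_0 || q_2 || !q_3) is falsified — backtrack.
So q_1 = False.
  then (q_1 || q_4) forces q_4 = True.
Set q_2 = True.
  then (q_0 || !q_2 || !q_3) forces q_3 = False.
All clauses satisfied.

q_0=F; q_1=F; q_2=T; q_3=F; q_4=T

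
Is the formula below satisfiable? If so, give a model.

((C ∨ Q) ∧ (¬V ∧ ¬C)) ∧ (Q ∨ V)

C: False, V: False, Q: True

  (C ∨ Q) ∧ (¬V ∧ ¬C) = True
    C ∨ Q = True
    ¬V ∧ ¬C = True
      ¬V = True
      ¬C = True
  Q ∨ V = True
Both conjuncts True, so the formula holds.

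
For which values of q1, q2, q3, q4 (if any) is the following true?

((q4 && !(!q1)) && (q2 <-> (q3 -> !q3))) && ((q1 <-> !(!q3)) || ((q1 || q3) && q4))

q1=T; q2=F; q3=T; q4=T

  (q4 && !(!q1)) && (q2 <-> (q3 -> !q3)) = True
    q4 && !(!q1) = True
      !(!q1) = True
        !q1 = False
    q2 <-> (q3 -> !q3) = True
      q3 -> !q3 = False
        !q3 = False
  (q1 <-> !(!q3)) || ((q1 || q3) && q4) = True
    q1 <-> !(!q3) = True
      !(!q3) = True
        !q3 = False
    (q1 || q3) && q4 = True
      q1 || q3 = True
Both conjuncts True, so the formula holds.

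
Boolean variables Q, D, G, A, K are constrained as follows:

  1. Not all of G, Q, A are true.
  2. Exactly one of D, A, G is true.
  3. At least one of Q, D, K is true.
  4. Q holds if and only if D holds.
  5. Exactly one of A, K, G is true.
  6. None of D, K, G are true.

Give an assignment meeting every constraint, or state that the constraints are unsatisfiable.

Case K = True:
  Constraint (6) is violated (K=T) — contradiction.
Case K = False:
  (6) forces D = False.
  (3) with D=F, K=F forces Q = True.
  Constraint (4) is violated (Q=T, D=F) — contradiction.
Both cases fail — unsatisfiable.

UNSATISFIABLE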